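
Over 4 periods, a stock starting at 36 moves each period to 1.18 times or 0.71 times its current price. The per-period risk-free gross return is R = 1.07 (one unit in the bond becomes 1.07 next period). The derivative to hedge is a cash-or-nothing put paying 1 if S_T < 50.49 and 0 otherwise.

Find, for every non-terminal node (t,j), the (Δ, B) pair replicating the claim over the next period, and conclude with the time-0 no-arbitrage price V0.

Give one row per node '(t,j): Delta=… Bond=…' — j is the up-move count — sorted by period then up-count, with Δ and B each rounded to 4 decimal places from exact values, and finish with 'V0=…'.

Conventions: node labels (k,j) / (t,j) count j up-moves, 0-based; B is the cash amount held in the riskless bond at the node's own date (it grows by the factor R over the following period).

(0,0): Delta=-0.0217 Bond=1.2808
(1,0): Delta=0.0000 Bond=0.8163
(1,1): Delta=-0.0257 Bond=1.5398
(2,0): Delta=0.0000 Bond=0.8734
(2,1): Delta=0.0000 Bond=0.8734
(2,2): Delta=-0.0304 Bond=1.8841
(3,0): Delta=0.0000 Bond=0.9346
(3,1): Delta=0.0000 Bond=0.9346
(3,2): Delta=0.0000 Bond=0.9346
(3,3): Delta=-0.0360 Bond=2.3464
V0=0.5003

Under the risk-neutral measure, an up-move has probability p* = (R−d)/(u−d) = 0.7660 and values discount at R = 1.07.
Terminal payoffs: V(4,0)=1.0000, V(4,1)=1.0000, V(4,2)=1.0000, V(4,3)=1.0000, V(4,4)=0.0000
  t=3,j=0: stock 12.8848 → up 15.2041 (V=1.0000), down 9.1482 (V=1.0000). Price 0.9346; hedge Δ=0.0000, bond B=0.9346.
  t=3,j=1: stock 21.4142 → up 25.2687 (V=1.0000), down 15.2041 (V=1.0000). Price 0.9346; hedge Δ=0.0000, bond B=0.9346.
  t=3,j=2: stock 35.5897 → up 41.9959 (V=1.0000), down 25.2687 (V=1.0000). Price 0.9346; hedge Δ=0.0000, bond B=0.9346.
  t=3,j=3: stock 59.1492 → up 69.7960 (V=0.0000), down 41.9959 (V=1.0000). Price 0.2187; hedge Δ=-0.0360, bond B=2.3464.
  t=2,j=0: stock 18.1476 → up 21.4142 (V=0.9346), down 12.8848 (V=0.9346). Price 0.8734; hedge Δ=0.0000, bond B=0.8734.
  t=2,j=1: stock 30.1608 → up 35.5897 (V=0.9346), down 21.4142 (V=0.9346). Price 0.8734; hedge Δ=0.0000, bond B=0.8734.
  t=2,j=2: stock 50.1264 → up 59.1492 (V=0.2187), down 35.5897 (V=0.9346). Price 0.3610; hedge Δ=-0.0304, bond B=1.8841.
  t=1,j=0: stock 25.5600 → up 30.1608 (V=0.8734), down 18.1476 (V=0.8734). Price 0.8163; hedge Δ=0.0000, bond B=0.8163.
  t=1,j=1: stock 42.4800 → up 50.1264 (V=0.3610), down 30.1608 (V=0.8734). Price 0.4495; hedge Δ=-0.0257, bond B=1.5398.
  t=0,j=0: stock 36.0000 → up 42.4800 (V=0.4495), down 25.5600 (V=0.8163). Price 0.5003; hedge Δ=-0.0217, bond B=1.2808.
As a check, the time-0 holding Δ(0,0)·S0 + B(0,0) comes to 0.5003 — exactly V0.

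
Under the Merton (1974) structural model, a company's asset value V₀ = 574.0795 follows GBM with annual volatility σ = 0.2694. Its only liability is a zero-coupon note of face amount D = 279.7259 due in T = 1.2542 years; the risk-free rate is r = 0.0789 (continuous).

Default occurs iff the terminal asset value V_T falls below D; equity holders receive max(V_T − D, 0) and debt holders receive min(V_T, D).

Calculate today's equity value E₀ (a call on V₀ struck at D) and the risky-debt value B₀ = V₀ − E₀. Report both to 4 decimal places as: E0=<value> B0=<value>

Work the structural quantities from V₀ = 574.0795 against face 279.7259:
d₁ = [ln(V₀/D) + (r + σ²/2)T] / (σ√T)
   = [ln(574.0795/279.7259) + (0.0789 + 0.5·0.2694²)·1.2542] / (0.2694·√1.2542)
   = [0.718958 + 0.144469] / 0.301704 = 2.861834
d₂ = d₁ − σ√T = 2.861834 − 0.301704 = 2.560130
N(d₁) = 0.997894,  N(d₂) = 0.994768,  e^(−rT) = 0.905782
E₀ = V₀·N(d₁) − D·e^(−rT)·N(d₂)
   = 574.0795·0.997894 − 279.7259·0.905782·0.994768 = 320.825297
B₀ = V₀ − E₀ = 574.0795 − 320.825297 = 253.254203

E0=320.8253 B0=253.2542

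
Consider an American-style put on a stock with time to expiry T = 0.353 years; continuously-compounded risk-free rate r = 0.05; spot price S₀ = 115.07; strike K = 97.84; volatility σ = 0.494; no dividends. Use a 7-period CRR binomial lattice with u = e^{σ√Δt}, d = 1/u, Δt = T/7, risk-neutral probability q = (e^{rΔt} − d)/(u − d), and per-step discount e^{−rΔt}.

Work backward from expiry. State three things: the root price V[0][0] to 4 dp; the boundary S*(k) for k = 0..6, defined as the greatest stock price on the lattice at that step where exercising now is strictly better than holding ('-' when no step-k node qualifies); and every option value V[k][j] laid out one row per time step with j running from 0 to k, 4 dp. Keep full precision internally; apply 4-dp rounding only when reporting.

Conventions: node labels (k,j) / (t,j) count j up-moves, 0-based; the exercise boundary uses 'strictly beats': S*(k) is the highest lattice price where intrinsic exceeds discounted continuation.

price = 5.1917
boundary = - - - - - 66.0802 73.8329
tree:
5.1917
8.0083 2.2117
12.0144 3.7732 0.5562
17.4121 6.3145 1.0798 0.0000
24.1625 10.2961 2.0966 0.0000 0.0000
31.7598 16.1777 4.0706 0.0000 0.0000 0.0000
38.6983 24.0071 7.9034 0.0000 0.0000 0.0000 0.0000
44.9083 31.7598 15.3450 0.0000 0.0000 0.0000 0.0000 0.0000

params: Δt=0.05043 u=1.11732 d=0.89500 q=0.48365 e^(-rΔt)=0.99748
t_7 payoffs: 44.9083 31.7598 15.3450 0.0000 0.0000 0.0000 0.0000 0.0000
t_6: node(6,0) S=59.1417 payoff=38.6983 vs cont=38.4519 → 38.6983 [stop]  node(6,1) S=73.8329 payoff=24.0071 vs cont=23.7607 → 24.0071 [stop]  node(6,2) S=92.1735 payoff=5.6665 vs cont=7.9034 → 7.9034 [wait]  node(6,3) S=115.0700 payoff=0.0000 vs cont=0.0000 → 0.0000 [wait]  node(6,4) S=143.6542 payoff=0.0000 vs cont=0.0000 → 0.0000 [wait]  node(6,5) S=179.3389 payoff=0.0000 vs cont=0.0000 → 0.0000 [wait]  node(6,6) S=223.8879 payoff=0.0000 vs cont=0.0000 → 0.0000 [wait]  ⇒ S*(6)=73.8329
t_5: node(5,0) S=66.0802 payoff=31.7598 vs cont=31.5134 → 31.7598 [stop]  node(5,1) S=82.4950 payoff=15.3450 vs cont=16.1777 → 16.1777 [wait]  node(5,2) S=102.9874 payoff=0.0000 vs cont=4.0706 → 4.0706 [wait]  node(5,3) S=128.5702 payoff=0.0000 vs cont=0.0000 → 0.0000 [wait]  node(5,4) S=160.5079 payoff=0.0000 vs cont=0.0000 → 0.0000 [wait]  node(5,5) S=200.3792 payoff=0.0000 vs cont=0.0000 → 0.0000 [wait]  ⇒ S*(5)=66.0802
t_4: node(4,0) S=73.8329 payoff=24.0071 vs cont=24.1625 → 24.1625 [wait]  node(4,1) S=92.1735 payoff=5.6665 vs cont=10.2961 → 10.2961 [wait]  node(4,2) S=115.0700 payoff=0.0000 vs cont=2.0966 → 2.0966 [wait]  node(4,3) S=143.6542 payoff=0.0000 vs cont=0.0000 → 0.0000 [wait]  node(4,4) S=179.3389 payoff=0.0000 vs cont=0.0000 → 0.0000 [wait]  ⇒ S*(4)=-
t_3: node(3,0) S=82.4950 payoff=15.3450 vs cont=17.4121 → 17.4121 [wait]  node(3,1) S=102.9874 payoff=0.0000 vs cont=6.3145 → 6.3145 [wait]  node(3,2) S=128.5702 payoff=0.0000 vs cont=1.0798 → 1.0798 [wait]  node(3,3) S=160.5079 payoff=0.0000 vs cont=0.0000 → 0.0000 [wait]  ⇒ S*(3)=-
t_2: node(2,0) S=92.1735 payoff=5.6665 vs cont=12.0144 → 12.0144 [wait]  node(2,1) S=115.0700 payoff=0.0000 vs cont=3.7732 → 3.7732 [wait]  node(2,2) S=143.6542 payoff=0.0000 vs cont=0.5562 → 0.5562 [wait]  ⇒ S*(2)=-
t_1: node(1,0) S=102.9874 payoff=0.0000 vs cont=8.0083 → 8.0083 [wait]  node(1,1) S=128.5702 payoff=0.0000 vs cont=2.2117 → 2.2117 [wait]  ⇒ S*(1)=-
t_0: node(0,0) S=115.0700 payoff=0.0000 vs cont=5.1917 → 5.1917 [wait]  ⇒ S*(0)=-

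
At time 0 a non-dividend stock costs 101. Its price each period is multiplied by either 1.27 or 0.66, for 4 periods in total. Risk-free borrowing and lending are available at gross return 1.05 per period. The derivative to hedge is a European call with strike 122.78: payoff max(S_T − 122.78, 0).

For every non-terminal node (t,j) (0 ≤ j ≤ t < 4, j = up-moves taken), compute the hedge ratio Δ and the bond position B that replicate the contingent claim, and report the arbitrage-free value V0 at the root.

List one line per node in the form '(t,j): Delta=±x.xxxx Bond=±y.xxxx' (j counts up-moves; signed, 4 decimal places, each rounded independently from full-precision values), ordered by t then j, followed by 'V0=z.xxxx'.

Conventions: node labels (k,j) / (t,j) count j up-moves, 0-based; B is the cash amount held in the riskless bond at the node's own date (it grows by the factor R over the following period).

No-arbitrage ⇒ martingale measure with p* = (R−d)/(u−d) = 0.6393.
Terminal payoffs: V(4,0)=0.0000, V(4,1)=0.0000, V(4,2)=0.0000, V(4,3)=13.7652, V(4,4)=139.9661
Node (3,0) S=29.0371: V=(p*·0.0000+(1−p*)·0.0000)/1.05=0.0000; Δ=(0.0000−0.0000)/(36.8771−19.1645)=0.0000; B=V−Δ·S=0.0000
Node (3,1) S=55.8744: V=(p*·0.0000+(1−p*)·0.0000)/1.05=0.0000; Δ=(0.0000−0.0000)/(70.9605−36.8771)=0.0000; B=V−Δ·S=0.0000
Node (3,2) S=107.5159: V=(p*·13.7652+(1−p*)·0.0000)/1.05=8.3816; Δ=(13.7652−0.0000)/(136.5452−70.9605)=0.2099; B=V−Δ·S=-14.1843
Node (3,3) S=206.8867: V=(p*·139.9661+(1−p*)·13.7652)/1.05=89.9533; Δ=(139.9661−13.7652)/(262.7461−136.5452)=1.0000; B=V−Δ·S=-116.9333
Node (2,0) S=43.9956: V=(p*·0.0000+(1−p*)·0.0000)/1.05=0.0000; Δ=(0.0000−0.0000)/(55.8744−29.0371)=0.0000; B=V−Δ·S=0.0000
Node (2,1) S=84.6582: V=(p*·8.3816+(1−p*)·0.0000)/1.05=5.1036; Δ=(8.3816−0.0000)/(107.5159−55.8744)=0.1623; B=V−Δ·S=-8.6368
Node (2,2) S=162.9029: V=(p*·89.9533+(1−p*)·8.3816)/1.05=57.6515; Δ=(89.9533−8.3816)/(206.8867−107.5159)=0.8209; B=V−Δ·S=-76.0727
Node (1,0) S=66.6600: V=(p*·5.1036+(1−p*)·0.0000)/1.05=3.1076; Δ=(5.1036−0.0000)/(84.6582−43.9956)=0.1255; B=V−Δ·S=-5.2589
Node (1,1) S=128.2700: V=(p*·57.6515+(1−p*)·5.1036)/1.05=36.8569; Δ=(57.6515−5.1036)/(162.9029−84.6582)=0.6716; B=V−Δ·S=-49.2872
Node (0,0) S=101.0000: V=(p*·36.8569+(1−p*)·3.1076)/1.05=23.5095; Δ=(36.8569−3.1076)/(128.2700−66.6600)=0.5478; B=V−Δ·S=-31.8173
As a check, the time-0 holding Δ(0,0)·S0 + B(0,0) comes to 23.5095 — exactly V0.

(0,0): Delta=0.5478 Bond=-31.8173
(1,0): Delta=0.1255 Bond=-5.2589
(1,1): Delta=0.6716 Bond=-49.2872
(2,0): Delta=0.0000 Bond=0.0000
(2,1): Delta=0.1623 Bond=-8.6368
(2,2): Delta=0.8209 Bond=-76.0727
(3,0): Delta=0.0000 Bond=0.0000
(3,1): Delta=0.0000 Bond=0.0000
(3,2): Delta=0.2099 Bond=-14.1843
(3,3): Delta=1.0000 Bond=-116.9333
V0=23.5095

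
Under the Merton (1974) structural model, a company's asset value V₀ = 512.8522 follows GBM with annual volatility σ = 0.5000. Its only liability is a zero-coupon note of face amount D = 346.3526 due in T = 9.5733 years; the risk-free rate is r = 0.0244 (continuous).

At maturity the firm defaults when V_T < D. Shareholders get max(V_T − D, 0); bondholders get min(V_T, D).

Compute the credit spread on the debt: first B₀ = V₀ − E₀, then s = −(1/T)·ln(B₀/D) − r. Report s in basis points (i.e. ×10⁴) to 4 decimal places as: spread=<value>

spread=570.1510

Equity is a call on the firm's assets struck at D = 346.3526:
d₁ = [ln(V₀/D) + (r + σ²/2)T] / (σ√T)
   = [ln(512.8522/346.3526) + (0.0244 + 0.5·0.5000²)·9.5733] / (0.5000·√9.5733)
   = [0.392530 + 1.430251] / 1.547037 = 1.178240
d₂ = d₁ − σ√T = 1.178240 − 1.547037 = -0.368798
N(d₁) = 0.880650,  N(d₂) = 0.356139,  e^(−rT) = 0.791688
E₀ = V₀·N(d₁) − D·e^(−rT)·N(d₂)
   = 512.8522·0.880650 − 346.3526·0.791688·0.356139 = 353.988564
B₀ = V₀ − E₀ = 512.8522 − 353.988564 = 158.863636
spread = −(1/T)·ln(B₀/D) − r = −(1/9.5733)·ln(158.863636/346.3526) − 0.0244 = 0.05701510
in basis points: 0.05701510 × 10⁴ = 570.1510 bp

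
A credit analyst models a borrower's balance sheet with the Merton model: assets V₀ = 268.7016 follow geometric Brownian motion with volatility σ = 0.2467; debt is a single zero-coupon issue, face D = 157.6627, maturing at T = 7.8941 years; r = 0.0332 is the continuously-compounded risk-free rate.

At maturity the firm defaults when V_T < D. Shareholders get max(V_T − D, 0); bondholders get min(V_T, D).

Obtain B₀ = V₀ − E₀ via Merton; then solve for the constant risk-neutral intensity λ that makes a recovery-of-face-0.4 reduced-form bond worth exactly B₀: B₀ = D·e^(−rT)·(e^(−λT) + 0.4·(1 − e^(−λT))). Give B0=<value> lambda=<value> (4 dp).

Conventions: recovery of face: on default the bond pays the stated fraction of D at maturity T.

Work the structural quantities from V₀ = 268.7016 against face 157.6627:
d₁ = [ln(V₀/D) + (r + σ²/2)T] / (σ√T)
   = [ln(268.7016/157.6627) + (0.0332 + 0.5·0.2467²)·7.8941] / (0.2467·√7.8941)
   = [0.533144 + 0.502305] / 0.693139 = 1.493854
d₂ = d₁ − σ√T = 1.493854 − 0.693139 = 0.800715
N(d₁) = 0.932393,  N(d₂) = 0.788352,  e^(−rT) = 0.769446
E₀ = V₀·N(d₁) − D·e^(−rT)·N(d₂)
   = 268.7016·0.932393 − 157.6627·0.769446·0.788352 = 154.898236
B₀ = V₀ − E₀ = 268.7016 − 154.898236 = 113.803364
e^(−λT) = (B₀·e^(rT)/D − 0.4)/(1 − 0.4) = (113.8034·1.299636/157.6627 − 0.4)/0.6 = 0.89682912
λ = −ln(0.89682912)/7.8941 = 0.013794

B0=113.8034 lambda=0.0138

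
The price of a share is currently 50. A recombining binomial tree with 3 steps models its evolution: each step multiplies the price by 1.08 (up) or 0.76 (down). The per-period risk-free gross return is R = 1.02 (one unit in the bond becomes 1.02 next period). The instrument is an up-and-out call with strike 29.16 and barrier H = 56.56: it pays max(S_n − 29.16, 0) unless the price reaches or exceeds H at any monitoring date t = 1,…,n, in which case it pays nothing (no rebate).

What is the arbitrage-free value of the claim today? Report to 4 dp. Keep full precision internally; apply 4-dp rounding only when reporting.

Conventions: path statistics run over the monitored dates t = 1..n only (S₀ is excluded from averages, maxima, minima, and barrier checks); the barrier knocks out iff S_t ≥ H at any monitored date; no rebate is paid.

Under the martingale measure an up-move has probability p* = 0.8125; value the claim as the probability-weighted average of per-path payoffs, discounted 3 periods at R = 1.02.
Enumerate all 2^3 = 8 price paths (U = up ×1.08, D = down ×0.76); each path with k up-moves has probability p*^k·(1−p*)^(3−k).
DDD: M=38.0000, payoff=0.0000, prob=0.006592
UDD: M=54.0000, payoff=2.0304, prob=0.028564
DUD: M=41.0400, payoff=2.0304, prob=0.028564
UUD: M=58.3200, payoff=0.0000, prob=0.123779
DDU: M=38.0000, payoff=2.0304, prob=0.028564
UDU: M=54.0000, payoff=15.1632, prob=0.123779
DUU: M=44.3232, payoff=15.1632, prob=0.123779
UUU: M=62.9856, payoff=0.0000, prob=0.536377
Price = Σ prob·payoff / R^3 = 3.927772 / 1.061208 = 3.7012

price = 3.7012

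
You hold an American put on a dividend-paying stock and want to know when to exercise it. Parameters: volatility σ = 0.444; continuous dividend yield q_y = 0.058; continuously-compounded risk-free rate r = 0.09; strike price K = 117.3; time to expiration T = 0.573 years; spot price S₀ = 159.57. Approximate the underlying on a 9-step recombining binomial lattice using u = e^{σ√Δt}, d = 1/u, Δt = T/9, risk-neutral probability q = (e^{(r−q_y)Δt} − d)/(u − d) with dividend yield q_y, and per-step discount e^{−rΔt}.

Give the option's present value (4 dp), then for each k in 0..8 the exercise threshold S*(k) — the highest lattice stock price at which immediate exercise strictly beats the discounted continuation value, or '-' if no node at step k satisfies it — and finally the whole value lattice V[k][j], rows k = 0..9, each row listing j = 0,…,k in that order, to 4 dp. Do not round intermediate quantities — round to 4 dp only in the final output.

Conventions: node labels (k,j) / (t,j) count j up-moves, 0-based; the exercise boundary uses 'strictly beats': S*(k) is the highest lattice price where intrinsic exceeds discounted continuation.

params: Δt=0.06367 u=1.11855 d=0.89402 q=0.48110 e^(-rΔt)=0.99429
t_9 payoffs: 59.0816 44.4601 26.1664 3.2783 0.0000 0.0000 0.0000 0.0000 0.0000 0.0000
t_8: node(8,0) S=65.1201 payoff=52.1799 vs cont=51.7497 → 52.1799 [stop]  node(8,1) S=81.4749 payoff=35.8251 vs cont=35.4552 → 35.8251 [stop]  node(8,2) S=101.9373 payoff=15.3627 vs cont=15.0682 → 15.3627 [stop]  node(8,3) S=127.5388 payoff=0.0000 vs cont=1.6914 → 1.6914 [wait]  node(8,4) S=159.5700 payoff=0.0000 vs cont=0.0000 → 0.0000 [wait]  node(8,5) S=199.6459 payoff=0.0000 vs cont=0.0000 → 0.0000 [wait]  node(8,6) S=249.7867 payoff=0.0000 vs cont=0.0000 → 0.0000 [wait]  node(8,7) S=312.5205 payoff=0.0000 vs cont=0.0000 → 0.0000 [wait]  node(8,8) S=391.0097 payoff=0.0000 vs cont=0.0000 → 0.0000 [wait]  ⇒ S*(8)=101.9373
t_7: node(7,0) S=72.8399 payoff=44.4601 vs cont=44.0583 → 44.4601 [stop]  node(7,1) S=91.1336 payoff=26.1664 vs cont=25.8321 → 26.1664 [stop]  node(7,2) S=114.0217 payoff=3.2783 vs cont=8.7352 → 8.7352 [wait]  node(7,3) S=142.6582 payoff=0.0000 vs cont=0.8726 → 0.8726 [wait]  node(7,4) S=178.4867 payoff=0.0000 vs cont=0.0000 → 0.0000 [wait]  node(7,5) S=223.3134 payoff=0.0000 vs cont=0.0000 → 0.0000 [wait]  node(7,6) S=279.3984 payoff=0.0000 vs cont=0.0000 → 0.0000 [wait]  node(7,7) S=349.5691 payoff=0.0000 vs cont=0.0000 → 0.0000 [wait]  ⇒ S*(7)=91.1336
t_6: node(6,0) S=81.4749 payoff=35.8251 vs cont=35.4552 → 35.8251 [stop]  node(6,1) S=101.9373 payoff=15.3627 vs cont=17.6786 → 17.6786 [wait]  node(6,2) S=127.5388 payoff=0.0000 vs cont=4.9242 → 4.9242 [wait]  node(6,3) S=159.5700 payoff=0.0000 vs cont=0.4502 → 0.4502 [wait]  node(6,4) S=199.6459 payoff=0.0000 vs cont=0.0000 → 0.0000 [wait]  node(6,5) S=249.7867 payoff=0.0000 vs cont=0.0000 → 0.0000 [wait]  node(6,6) S=312.5205 payoff=0.0000 vs cont=0.0000 → 0.0000 [wait]  ⇒ S*(6)=81.4749
t_5: node(5,0) S=91.1336 payoff=26.1664 vs cont=26.9399 → 26.9399 [wait]  node(5,1) S=114.0217 payoff=3.2783 vs cont=11.4764 → 11.4764 [wait]  node(5,2) S=142.6582 payoff=0.0000 vs cont=2.7559 → 2.7559 [wait]  node(5,3) S=178.4867 payoff=0.0000 vs cont=0.2323 → 0.2323 [wait]  node(5,4) S=223.3134 payoff=0.0000 vs cont=0.0000 → 0.0000 [wait]  node(5,5) S=279.3984 payoff=0.0000 vs cont=0.0000 → 0.0000 [wait]  ⇒ S*(5)=-
t_4: node(4,0) S=101.9373 payoff=15.3627 vs cont=19.3889 → 19.3889 [wait]  node(4,1) S=127.5388 payoff=0.0000 vs cont=7.2393 → 7.2393 [wait]  node(4,2) S=159.5700 payoff=0.0000 vs cont=1.5330 → 1.5330 [wait]  node(4,3) S=199.6459 payoff=0.0000 vs cont=0.1198 → 0.1198 [wait]  node(4,4) S=249.7867 payoff=0.0000 vs cont=0.0000 → 0.0000 [wait]  ⇒ S*(4)=-
t_3: node(3,0) S=114.0217 payoff=3.2783 vs cont=13.4663 → 13.4663 [wait]  node(3,1) S=142.6582 payoff=0.0000 vs cont=4.4683 → 4.4683 [wait]  node(3,2) S=178.4867 payoff=0.0000 vs cont=0.8482 → 0.8482 [wait]  node(3,3) S=223.3134 payoff=0.0000 vs cont=0.0618 → 0.0618 [wait]  ⇒ S*(3)=-
t_2: node(2,0) S=127.5388 payoff=0.0000 vs cont=9.0851 → 9.0851 [wait]  node(2,1) S=159.5700 payoff=0.0000 vs cont=2.7111 → 2.7111 [wait]  node(2,2) S=199.6459 payoff=0.0000 vs cont=0.4672 → 0.4672 [wait]  ⇒ S*(2)=-
t_1: node(1,0) S=142.6582 payoff=0.0000 vs cont=5.9842 → 5.9842 [wait]  node(1,1) S=178.4867 payoff=0.0000 vs cont=1.6222 → 1.6222 [wait]  ⇒ S*(1)=-
t_0: node(0,0) S=159.5700 payoff=0.0000 vs cont=3.8634 → 3.8634 [wait]  ⇒ S*(0)=-

price = 3.8634
boundary = - - - - - - 81.4749 91.1336 101.9373
tree:
3.8634
5.9842 1.6222
9.0851 2.7111 0.4672
13.4663 4.4683 0.8482 0.0618
19.3889 7.2393 1.5330 0.1198 0.0000
26.9399 11.4764 2.7559 0.2323 0.0000 0.0000
35.8251 17.6786 4.9242 0.4502 0.0000 0.0000 0.0000
44.4601 26.1664 8.7352 0.8726 0.0000 0.0000 0.0000 0.0000
52.1799 35.8251 15.3627 1.6914 0.0000 0.0000 0.0000 0.0000 0.0000
59.0816 44.4601 26.1664 3.2783 0.0000 0.0000 0.0000 0.0000 0.0000 0.0000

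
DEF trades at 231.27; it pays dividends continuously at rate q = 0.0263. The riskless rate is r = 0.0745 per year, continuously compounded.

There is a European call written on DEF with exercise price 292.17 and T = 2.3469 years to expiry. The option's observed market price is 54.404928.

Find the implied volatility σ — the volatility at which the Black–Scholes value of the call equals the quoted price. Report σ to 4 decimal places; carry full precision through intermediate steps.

sigma = 0.4886

At σ = 0.4886 the Black–Scholes value reproduces the quote:
σ√T = 0.4886·√2.3469 = 0.748515
d₁ = (ln(S/K) + (r−q+σ²/2)T) / (σ√T) = (ln(231.27/292.17) + (0.0745−0.0263+0.4886²/2)·2.3469) / 0.748515 = (-0.233750 + 0.393258) / 0.748515 = 0.213100
d₂ = d₁ − σ√T = 0.213100 − 0.748515 = -0.535416
e^{−rT} = 0.839588
e^{−qT} = 0.940143
N(d₁) = 0.584375,  N(d₂) = 0.296181
V = S·e^{−qT}·N(d₁) − K·e^{−rT}·N(d₂) = 127.058878 − 72.653950 = 54.404928 (the quoted price), and the Black–Scholes price is strictly increasing in σ, so σ is unique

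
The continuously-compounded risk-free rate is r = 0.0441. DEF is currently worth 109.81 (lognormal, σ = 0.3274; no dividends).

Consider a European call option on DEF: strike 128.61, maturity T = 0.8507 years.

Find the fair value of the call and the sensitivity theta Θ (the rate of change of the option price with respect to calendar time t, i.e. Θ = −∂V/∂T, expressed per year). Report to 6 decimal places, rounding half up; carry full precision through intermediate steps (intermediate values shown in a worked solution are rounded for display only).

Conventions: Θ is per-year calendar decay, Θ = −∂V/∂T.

σ√T = 0.3274·√0.8507 = 0.301972
d₁ = (ln(S/K) + (r+σ²/2)T) / (σ√T) = (ln(109.81/128.61) + (0.0441+0.3274²/2)·0.8507) / 0.301972 = (-0.158033 + 0.083109) / 0.301972 = -0.248114
d₂ = d₁ − σ√T = -0.248114 − 0.301972 = -0.550086
e^{−rT} = 0.963179
N(d₁) = 0.402023,  N(d₂) = 0.291130
Call price V = S·N(d₁) − K·e^{−rT}·N(d₂) = 44.146158 − 36.063593 = 8.082565
φ(d₁) = (1/√(2π))·e^{−d₁²/2} = 0.386850
Θ = −S·φ(d₁)·σ/(2√T) − r·K·e^{−rT}·N(d₂) = −7.539538 − 1.590404 = -9.129942

price = 8.082565
Θ = -9.129942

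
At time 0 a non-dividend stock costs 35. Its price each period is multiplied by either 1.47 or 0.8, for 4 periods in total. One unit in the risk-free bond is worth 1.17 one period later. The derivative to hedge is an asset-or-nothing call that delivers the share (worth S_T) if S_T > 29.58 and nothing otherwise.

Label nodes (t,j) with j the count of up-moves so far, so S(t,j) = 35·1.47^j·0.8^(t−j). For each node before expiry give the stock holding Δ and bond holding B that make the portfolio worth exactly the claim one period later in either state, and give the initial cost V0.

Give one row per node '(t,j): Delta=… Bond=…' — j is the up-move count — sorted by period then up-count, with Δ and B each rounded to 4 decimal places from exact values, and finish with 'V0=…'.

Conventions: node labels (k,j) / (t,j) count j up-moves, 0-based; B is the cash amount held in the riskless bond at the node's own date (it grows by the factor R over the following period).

(0,0): Delta=1.2043 Bond=-10.2446
(1,0): Delta=1.4136 Bond=-17.8461
(1,1): Delta=1.1119 Bond=-7.2349
(2,0): Delta=1.5223 Bond=-23.3159
(2,1): Delta=1.3656 Bond=-18.9048
(2,2): Delta=1.0000 Bond=0.0000
(3,0): Delta=0.0000 Bond=0.0000
(3,1): Delta=2.1940 Bond=-49.3983
(3,2): Delta=1.0000 Bond=0.0000
(3,3): Delta=1.0000 Bond=0.0000
V0=31.9048

No-arbitrage ⇒ martingale measure with p* = (R−d)/(u−d) = 0.5522.
Expiry values: V(4,0)=0.0000, V(4,1)=0.0000, V(4,2)=48.4042, V(4,3)=88.9426, V(4,4)=163.4321
Node (3,0) S=17.9200: V=(p*·0.0000+(1−p*)·0.0000)/1.17=0.0000; Δ=(0.0000−0.0000)/(26.3424−14.3360)=0.0000; B=V−Δ·S=0.0000
Node (3,1) S=32.9280: V=(p*·48.4042+(1−p*)·0.0000)/1.17=22.8467; Δ=(48.4042−0.0000)/(48.4042−26.3424)=2.1940; B=V−Δ·S=-49.3983
Node (3,2) S=60.5052: V=(p*·88.9426+(1−p*)·48.4042)/1.17=60.5052; Δ=(88.9426−48.4042)/(88.9426−48.4042)=1.0000; B=V−Δ·S=0.0000
Node (3,3) S=111.1783: V=(p*·163.4321+(1−p*)·88.9426)/1.17=111.1783; Δ=(163.4321−88.9426)/(163.4321−88.9426)=1.0000; B=V−Δ·S=0.0000
Node (2,0) S=22.4000: V=(p*·22.8467+(1−p*)·0.0000)/1.17=10.7836; Δ=(22.8467−0.0000)/(32.9280−17.9200)=1.5223; B=V−Δ·S=-23.3159
Node (2,1) S=41.1600: V=(p*·60.5052+(1−p*)·22.8467)/1.17=37.3019; Δ=(60.5052−22.8467)/(60.5052−32.9280)=1.3656; B=V−Δ·S=-18.9048
Node (2,2) S=75.6315: V=(p*·111.1783+(1−p*)·60.5052)/1.17=75.6315; Δ=(111.1783−60.5052)/(111.1783−60.5052)=1.0000; B=V−Δ·S=0.0000
Node (1,0) S=28.0000: V=(p*·37.3019+(1−p*)·10.7836)/1.17=21.7334; Δ=(37.3019−10.7836)/(41.1600−22.4000)=1.4136; B=V−Δ·S=-17.8461
Node (1,1) S=51.4500: V=(p*·75.6315+(1−p*)·37.3019)/1.17=49.9735; Δ=(75.6315−37.3019)/(75.6315−41.1600)=1.1119; B=V−Δ·S=-7.2349
Node (0,0) S=35.0000: V=(p*·49.9735+(1−p*)·21.7334)/1.17=31.9048; Δ=(49.9735−21.7334)/(51.4500−28.0000)=1.2043; B=V−Δ·S=-10.2446
Verification: the root portfolio costs Δ(0,0)·S0 + B(0,0) = 31.9048, matching V0.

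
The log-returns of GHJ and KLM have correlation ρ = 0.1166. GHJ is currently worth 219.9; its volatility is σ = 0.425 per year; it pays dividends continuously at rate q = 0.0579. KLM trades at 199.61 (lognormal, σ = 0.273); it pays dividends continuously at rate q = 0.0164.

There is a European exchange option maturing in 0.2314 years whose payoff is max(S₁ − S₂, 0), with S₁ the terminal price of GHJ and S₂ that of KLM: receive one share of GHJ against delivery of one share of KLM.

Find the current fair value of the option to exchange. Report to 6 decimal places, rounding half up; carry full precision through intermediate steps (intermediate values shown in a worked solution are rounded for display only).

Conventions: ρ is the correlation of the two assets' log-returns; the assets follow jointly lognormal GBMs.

σ_eff = √(σ₁² + σ₂² − 2ρσ₁σ₂) = √(0.425² + 0.273² − 2·0.1166·0.425·0.273) = 0.477595
d₁ = (ln(S₁/S₂) + (q₂ − q₁ + σ_eff²/2)T) / (σ_eff√T) = (ln(219.9/199.61) + (0.0164 − 0.0579 + 0.114048)·0.2314) / 0.229743 = 0.494445
d₂ = d₁ − σ_eff√T = 0.494445 − 0.229743 = 0.264703
N(d₁) = 0.689504,  N(d₂) = 0.604381
V = S₁·e^{−q₁T}·N(d₁) − S₂·e^{−q₂T}·N(d₂) = 149.604078 − 120.183498 = 29.420580
Key observation: pricing in KLM-units makes this a unit-strike call on the ratio S₁/S₂ — the risk-free rate cancels and cannot affect the value.

exchange price = 29.420580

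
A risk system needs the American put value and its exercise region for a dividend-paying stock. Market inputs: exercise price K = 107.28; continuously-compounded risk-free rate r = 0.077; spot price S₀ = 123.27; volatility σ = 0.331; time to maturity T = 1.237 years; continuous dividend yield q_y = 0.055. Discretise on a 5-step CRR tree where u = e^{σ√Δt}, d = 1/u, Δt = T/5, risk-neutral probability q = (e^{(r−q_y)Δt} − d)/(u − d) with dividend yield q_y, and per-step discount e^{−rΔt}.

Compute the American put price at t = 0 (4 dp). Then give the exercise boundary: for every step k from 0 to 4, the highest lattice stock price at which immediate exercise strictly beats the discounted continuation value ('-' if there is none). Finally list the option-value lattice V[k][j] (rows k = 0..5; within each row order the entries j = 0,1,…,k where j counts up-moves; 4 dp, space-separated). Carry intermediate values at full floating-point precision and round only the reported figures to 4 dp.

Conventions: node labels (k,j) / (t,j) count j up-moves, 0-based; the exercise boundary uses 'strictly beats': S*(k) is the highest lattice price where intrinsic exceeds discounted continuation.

Δt=0.24740, u=1.17897, d=0.84820, q=0.47543, disc=e^(-rΔt)=0.98113
k=5 terminal: V=max(K-S,0) → 53.1607 32.0564 2.7222 0.0000 0.0000 0.0000
k=4: j=0 S=63.8048 intr=43.4752 cont=42.3132 V=43.4752[EX]; j=1 S=88.6861 intr=18.5939 cont=17.7682 V=18.5939[EX]; j=2 S=123.2700 intr=0.0000 cont=1.4010 V=1.4010[hold]; j=3 S=171.3403 intr=0.0000 cont=0.0000 V=0.0000[hold]; j=4 S=238.1559 intr=0.0000 cont=0.0000 V=0.0000[hold]  S*(4)=88.6861
k=3: j=0 S=75.2236 intr=32.0564 cont=31.0487 V=32.0564[EX]; j=1 S=104.5578 intr=2.7222 cont=10.2232 V=10.2232[hold]; j=2 S=145.3310 intr=0.0000 cont=0.7211 V=0.7211[hold]; j=3 S=202.0042 intr=0.0000 cont=0.0000 V=0.0000[hold]  S*(3)=75.2236
k=2: j=0 S=88.6861 intr=18.5939 cont=21.2671 V=21.2671[hold]; j=1 S=123.2700 intr=0.0000 cont=5.5979 V=5.5979[hold]; j=2 S=171.3403 intr=0.0000 cont=0.3711 V=0.3711[hold]  S*(2)=-
k=1: j=0 S=104.5578 intr=2.7222 cont=13.5567 V=13.5567[hold]; j=1 S=145.3310 intr=0.0000 cont=3.0542 V=3.0542[hold]  S*(1)=-
k=0: j=0 S=123.2700 intr=0.0000 cont=8.4019 V=8.4019[hold]  S*(0)=-

price = 8.4019
boundary = - - - 75.2236 88.6861
tree:
8.4019
13.5567 3.0542
21.2671 5.5979 0.3711
32.0564 10.2232 0.7211 0.0000
43.4752 18.5939 1.4010 0.0000 0.0000
53.1607 32.0564 2.7222 0.0000 0.0000 0.0000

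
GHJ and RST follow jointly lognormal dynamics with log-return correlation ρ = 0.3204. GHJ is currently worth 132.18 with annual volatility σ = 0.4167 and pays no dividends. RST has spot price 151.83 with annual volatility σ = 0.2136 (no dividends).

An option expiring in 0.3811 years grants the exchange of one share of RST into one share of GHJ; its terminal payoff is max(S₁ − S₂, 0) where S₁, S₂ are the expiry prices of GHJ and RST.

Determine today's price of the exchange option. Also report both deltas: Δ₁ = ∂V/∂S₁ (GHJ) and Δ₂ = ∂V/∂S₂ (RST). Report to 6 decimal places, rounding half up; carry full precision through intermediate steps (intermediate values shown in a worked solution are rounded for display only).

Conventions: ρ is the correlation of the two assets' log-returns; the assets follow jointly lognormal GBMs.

σ_eff = √(σ₁² + σ₂² − 2ρσ₁σ₂) = √(0.4167² + 0.2136² − 2·0.3204·0.4167·0.2136) = 0.402775
d₁ = (ln(S₁/S₂) + (q₂ − q₁ + σ_eff²/2)T) / (σ_eff√T) = (ln(132.18/151.83) + (0.0 − 0.0 + 0.081114)·0.3811) / 0.248647 = -0.433082
d₂ = d₁ − σ_eff√T = -0.433082 − 0.248647 = -0.681728
N(d₁) = 0.332478,  N(d₂) = 0.247705
V = S₁·e^{−q₁T}·N(d₁) − S₂·e^{−q₂T}·N(d₂) = 43.946904 − 37.609110 = 6.337794
Key observation: the rate r is irrelevant here: denominating values in RST turns the exchange into a ratio option on S₁/S₂, and discounting at r drops out.
Δ₁ = e^{−q₁T}·N(d₁) = 0.332478;  Δ₂ = −e^{−q₂T}·N(d₂) = -0.247705

exchange price = 6.337794
Δ1 = 0.332478
Δ2 = -0.247705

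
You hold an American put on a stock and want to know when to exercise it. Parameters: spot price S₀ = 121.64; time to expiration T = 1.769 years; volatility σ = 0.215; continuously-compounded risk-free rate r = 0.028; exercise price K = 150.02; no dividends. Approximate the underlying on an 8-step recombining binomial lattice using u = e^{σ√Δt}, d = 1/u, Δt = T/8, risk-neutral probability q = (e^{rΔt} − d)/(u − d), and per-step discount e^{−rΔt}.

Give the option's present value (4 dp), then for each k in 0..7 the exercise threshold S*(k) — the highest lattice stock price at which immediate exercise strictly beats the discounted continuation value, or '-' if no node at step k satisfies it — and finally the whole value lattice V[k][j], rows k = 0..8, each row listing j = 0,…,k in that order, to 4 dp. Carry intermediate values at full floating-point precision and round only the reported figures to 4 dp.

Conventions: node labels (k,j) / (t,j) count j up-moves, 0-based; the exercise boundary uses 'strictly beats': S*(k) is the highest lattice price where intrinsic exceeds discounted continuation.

price = 30.2100
boundary = - 109.9433 99.3713 109.9433 99.3713 109.9433 121.6400 134.5811
tree:
30.2100
40.0767 20.9258
50.6487 29.5099 12.7825
60.2041 40.0767 19.5318 6.3348
68.8407 50.6487 28.6905 10.8091 2.0341
76.6468 60.2041 40.0767 17.9006 4.0022 0.1331
83.7023 68.8407 50.6487 28.3800 7.8655 0.2708 0.0000
90.0793 76.6468 60.2041 40.0767 15.4389 0.5510 0.0000 0.0000
95.8431 83.7023 68.8407 50.6487 28.3800 1.1209 0.0000 0.0000 0.0000

Δt=0.22112, u=1.10639, d=0.90384, q=0.50541, disc=e^(-rΔt)=0.99383
k=8 terminal: V=max(K-S,0) → 95.8431 83.7023 68.8407 50.6487 28.3800 1.1209 0.0000 0.0000 0.0000
k=7: j=0 S=59.9407 intr=90.0793 cont=89.1533 V=90.0793[EX]; j=1 S=73.3732 intr=76.6468 cont=75.7208 V=76.6468[EX]; j=2 S=89.8159 intr=60.2041 cont=59.2782 V=60.2041[EX]; j=3 S=109.9433 intr=40.0767 cont=39.1508 V=40.0767[EX]; j=4 S=134.5811 intr=15.4389 cont=14.5129 V=15.4389[EX]; j=5 S=164.7403 intr=0.0000 cont=0.5510 V=0.5510[hold]; j=6 S=201.6580 intr=0.0000 cont=0.0000 V=0.0000[hold]; j=7 S=246.8488 intr=0.0000 cont=0.0000 V=0.0000[hold]  S*(7)=134.5811
k=6: j=0 S=66.3177 intr=83.7023 cont=82.7763 V=83.7023[EX]; j=1 S=81.1793 intr=68.8407 cont=67.9147 V=68.8407[EX]; j=2 S=99.3713 intr=50.6487 cont=49.7228 V=50.6487[EX]; j=3 S=121.6400 intr=28.3800 cont=27.4540 V=28.3800[EX]; j=4 S=148.8991 intr=1.1209 cont=7.8655 V=7.8655[hold]; j=5 S=182.2668 intr=0.0000 cont=0.2708 V=0.2708[hold]; j=6 S=223.1122 intr=0.0000 cont=0.0000 V=0.0000[hold]  S*(6)=121.6400
k=5: j=0 S=73.3732 intr=76.6468 cont=75.7208 V=76.6468[EX]; j=1 S=89.8159 intr=60.2041 cont=59.2782 V=60.2041[EX]; j=2 S=109.9433 intr=40.0767 cont=39.1508 V=40.0767[EX]; j=3 S=134.5811 intr=15.4389 cont=17.9006 V=17.9006[hold]; j=4 S=164.7403 intr=0.0000 cont=4.0022 V=4.0022[hold]; j=5 S=201.6580 intr=0.0000 cont=0.1331 V=0.1331[hold]  S*(5)=109.9433
k=4: j=0 S=81.1793 intr=68.8407 cont=67.9147 V=68.8407[EX]; j=1 S=99.3713 intr=50.6487 cont=49.7228 V=50.6487[EX]; j=2 S=121.6400 intr=28.3800 cont=28.6905 V=28.6905[hold]; j=3 S=148.8991 intr=1.1209 cont=10.8091 V=10.8091[hold]; j=4 S=182.2668 intr=0.0000 cont=2.0341 V=2.0341[hold]  S*(4)=99.3713
k=3: j=0 S=89.8159 intr=60.2041 cont=59.2782 V=60.2041[EX]; j=1 S=109.9433 intr=40.0767 cont=39.3067 V=40.0767[EX]; j=2 S=134.5811 intr=15.4389 cont=19.5318 V=19.5318[hold]; j=3 S=164.7403 intr=0.0000 cont=6.3348 V=6.3348[hold]  S*(3)=109.9433
k=2: j=0 S=99.3713 intr=50.6487 cont=49.7228 V=50.6487[EX]; j=1 S=121.6400 intr=28.3800 cont=29.5099 V=29.5099[hold]; j=2 S=148.8991 intr=1.1209 cont=12.7825 V=12.7825[hold]  S*(2)=99.3713
k=1: j=0 S=109.9433 intr=40.0767 cont=39.7183 V=40.0767[EX]; j=1 S=134.5811 intr=15.4389 cont=20.9258 V=20.9258[hold]  S*(1)=109.9433
k=0: j=0 S=121.6400 intr=28.3800 cont=30.2100 V=30.2100[hold]  S*(0)=-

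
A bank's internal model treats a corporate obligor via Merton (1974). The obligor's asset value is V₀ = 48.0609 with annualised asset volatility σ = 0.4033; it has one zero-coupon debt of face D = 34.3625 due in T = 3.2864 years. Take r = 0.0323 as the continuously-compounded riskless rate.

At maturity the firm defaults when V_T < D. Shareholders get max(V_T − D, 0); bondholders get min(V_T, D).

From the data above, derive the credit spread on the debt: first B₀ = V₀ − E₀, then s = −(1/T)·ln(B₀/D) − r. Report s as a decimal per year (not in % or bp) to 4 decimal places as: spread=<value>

Apply the equity-as-call identities (strike 34.3625, horizon 3.2864 years):
d₁ = [ln(V₀/D) + (r + σ²/2)T] / (σ√T)
   = [ln(48.0609/34.3625) + (0.0323 + 0.5·0.4033²)·3.2864] / (0.4033·√3.2864)
   = [0.335503 + 0.373419] / 0.731120 = 0.969639
d₂ = d₁ − σ√T = 0.969639 − 0.731120 = 0.238519
N(d₁) = 0.833887,  N(d₂) = 0.594261,  e^(−rT) = 0.899289
E₀ = V₀·N(d₁) − D·e^(−rT)·N(d₂)
   = 48.0609·0.833887 − 34.3625·0.899289·0.594261 = 21.713605
B₀ = V₀ − E₀ = 48.0609 − 21.713605 = 26.347295
spread = −(1/T)·ln(B₀/D) − r = −(1/3.2864)·ln(26.347295/34.3625) − 0.0323 = 0.04851799

spread=0.0485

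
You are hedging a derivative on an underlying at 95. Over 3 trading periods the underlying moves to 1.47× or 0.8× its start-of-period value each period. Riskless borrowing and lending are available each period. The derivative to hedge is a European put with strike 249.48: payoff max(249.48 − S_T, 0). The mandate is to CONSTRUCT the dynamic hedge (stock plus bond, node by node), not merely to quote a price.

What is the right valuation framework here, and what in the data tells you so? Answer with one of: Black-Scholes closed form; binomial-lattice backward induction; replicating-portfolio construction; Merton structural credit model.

Key observation: a price alone would not answer the question — the per-node share/bond construction on the spot-95, 1.47/0.8 tree is required, and only the replicating-portfolio method yields it.

framework: replicating-portfolio construction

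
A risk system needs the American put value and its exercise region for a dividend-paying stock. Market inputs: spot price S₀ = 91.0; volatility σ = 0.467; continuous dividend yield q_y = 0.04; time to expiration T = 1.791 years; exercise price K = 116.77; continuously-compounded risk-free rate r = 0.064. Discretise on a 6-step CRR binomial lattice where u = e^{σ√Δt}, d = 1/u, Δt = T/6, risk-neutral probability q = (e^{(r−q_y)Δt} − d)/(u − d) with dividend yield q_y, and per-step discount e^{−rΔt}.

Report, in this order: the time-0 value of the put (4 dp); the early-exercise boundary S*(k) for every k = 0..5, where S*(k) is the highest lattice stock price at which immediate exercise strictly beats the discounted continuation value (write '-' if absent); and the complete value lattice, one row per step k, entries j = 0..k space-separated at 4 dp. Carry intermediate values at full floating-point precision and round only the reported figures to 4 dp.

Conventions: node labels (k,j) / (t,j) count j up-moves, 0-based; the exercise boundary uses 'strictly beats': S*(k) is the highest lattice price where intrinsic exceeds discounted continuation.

Δt=0.29850, u=1.29065, d=0.77480, q=0.45049, disc=e^(-rΔt)=0.98108
k=6 terminal: V=max(K-S,0) → 97.0825 83.9750 62.1409 25.7700 0.0000 0.0000 0.0000
k=5: j=0 S=25.4096 intr=91.3604 cont=89.4523 V=91.3604[EX]; j=1 S=42.3268 intr=74.4432 cont=72.7360 V=74.4432[EX]; j=2 S=70.5071 intr=46.2629 cont=44.8902 V=46.2629[EX]; j=3 S=117.4492 intr=0.0000 cont=13.8928 V=13.8928[hold]; j=4 S=195.6443 intr=0.0000 cont=0.0000 V=0.0000[hold]; j=5 S=325.8999 intr=0.0000 cont=0.0000 V=0.0000[hold]  S*(5)=70.5071
k=4: j=0 S=32.7950 intr=83.9750 cont=82.1547 V=83.9750[EX]; j=1 S=54.6291 intr=62.1409 cont=60.5797 V=62.1409[EX]; j=2 S=91.0000 intr=25.7700 cont=31.0809 V=31.0809[hold]; j=3 S=151.5858 intr=0.0000 cont=7.4897 V=7.4897[hold]; j=4 S=252.5083 intr=0.0000 cont=0.0000 V=0.0000[hold]  S*(4)=54.6291
k=3: j=0 S=42.3268 intr=74.4432 cont=72.7360 V=74.4432[EX]; j=1 S=70.5071 intr=46.2629 cont=47.2374 V=47.2374[hold]; j=2 S=117.4492 intr=0.0000 cont=20.0661 V=20.0661[hold]; j=3 S=195.6443 intr=0.0000 cont=4.0377 V=4.0377[hold]  S*(3)=42.3268
k=2: j=0 S=54.6291 intr=62.1409 cont=61.0104 V=62.1409[EX]; j=1 S=91.0000 intr=25.7700 cont=34.3346 V=34.3346[hold]; j=2 S=151.5858 intr=0.0000 cont=12.6024 V=12.6024[hold]  S*(2)=54.6291
k=1: j=0 S=70.5071 intr=46.2629 cont=48.6755 V=48.6755[hold]; j=1 S=117.4492 intr=0.0000 cont=24.0799 V=24.0799[hold]  S*(1)=-
k=0: j=0 S=91.0000 intr=25.7700 cont=36.8839 V=36.8839[hold]  S*(0)=-

price = 36.8839
boundary = - - 54.6291 42.3268 54.6291 70.5071
tree:
36.8839
48.6755 24.0799
62.1409 34.3346 12.6024
74.4432 47.2374 20.0661 4.0377
83.9750 62.1409 31.0809 7.4897 0.0000
91.3604 74.4432 46.2629 13.8928 0.0000 0.0000
97.0825 83.9750 62.1409 25.7700 0.0000 0.0000 0.0000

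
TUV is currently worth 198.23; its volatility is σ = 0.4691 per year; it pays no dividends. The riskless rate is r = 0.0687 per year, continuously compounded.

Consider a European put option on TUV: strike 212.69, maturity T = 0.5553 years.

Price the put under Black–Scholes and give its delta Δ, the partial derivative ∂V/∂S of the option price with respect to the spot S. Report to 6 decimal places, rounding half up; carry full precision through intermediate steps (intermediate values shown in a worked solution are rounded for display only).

price = 31.322421
Δ = -0.467124

σ√T = 0.4691·√0.5553 = 0.349566
d₁ = (ln(S/K) + (r+σ²/2)T) / (σ√T) = (ln(198.23/212.69) + (0.0687+0.4691²/2)·0.5553) / 0.349566 = (-0.070408 + 0.099247) / 0.349566 = 0.082501
d₂ = d₁ − σ√T = 0.082501 − 0.349566 = -0.267065
e^{−rT} = 0.962569
N(−d₁) = 0.467124,  N(−d₂) = 0.605290
Put price V = K·e^{−rT}·N(−d₂) − S·N(−d₁) = 123.920433 − 92.598013 = 31.322421
Δ = −N(−d₁) = -0.467124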